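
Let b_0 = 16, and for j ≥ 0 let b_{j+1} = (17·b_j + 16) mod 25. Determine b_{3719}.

Listing terms: b_0 = 16,  b_1 = 13,  b_2 = 12,  b_3 = 20,  b_4 = 6,  b_5 = 18,  b_6 = 22,  b_7 = 15,  b_8 = 21,  b_9 = 23,  b_{10} = 7,  b_{11} = 10,  b_{12} = 11,  b_{13} = 3,  b_{14} = 17,  b_{15} = 5,  b_{16} = 1,  b_{17} = 8,  b_{18} = 2,  b_{19} = 0,  b_{20} = 16.
The sequence repeats with period 20.
So b_{3719} = b_{0 + ((3719-0) mod 20)} = b_{19} = 0.

0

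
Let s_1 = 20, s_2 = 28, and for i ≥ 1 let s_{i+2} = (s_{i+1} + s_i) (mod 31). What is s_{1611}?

s_1 = 20,  s_2 = 28,  s_3 = 17,  s_4 = 14,  s_5 = 0,  s_6 = 14,  s_7 = 14,  s_8 = 28,  s_9 = 11,  s_{10} = 8,  s_{11} = 19,  s_{12} = 27,  s_{13} = 15,  s_{14} = 11,  s_{15} = 26,  s_{16} = 6,  s_{17} = 1,  s_{18} = 7,  s_{19} = 8,  s_{20} = 15,  s_{21} = 23,  s_{22} = 7,  s_{23} = 30,  s_{24} = 6,  s_{25} = 5,  s_{26} = 11,  s_{27} = 16,  s_{28} = 27,  s_{29} = 12,  s_{30} = 8,  s_{31} = 20,  s_{32} = 28.
Since (s_{31}, s_{32}) = (s_1, s_2) = (20, 28) (two consecutive terms determine the rest), the sequence is periodic with period 30.
So s_{1611} = s_{1 + ((1611-1) mod 30)} = s_{21} = 23.

23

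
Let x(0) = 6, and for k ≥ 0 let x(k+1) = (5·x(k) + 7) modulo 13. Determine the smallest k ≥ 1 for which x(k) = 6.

4

Computing terms: x(0) = 6, x(1) = 11, x(2) = 10, x(3) = 5, x(4) = 6.
Since x(4) = x(0) = 6, the sequence is periodic with period 4.
The value 6 next appears (with k ≥ 1) at x(4).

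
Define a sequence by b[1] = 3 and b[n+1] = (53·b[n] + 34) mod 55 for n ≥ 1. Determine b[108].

Listing terms: b[1] = 3; b[2] = 28; b[3] = 33; b[4] = 23; b[5] = 43; b[6] = 3.
Since b[6] = b[1] = 3, the sequence is periodic with period 5.
(108 - 1) mod 5 = 2, so b[108] = b[3] = 33.

33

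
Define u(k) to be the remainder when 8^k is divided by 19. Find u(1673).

12

Listing terms: u(1) = 8; u(2) = 7; u(3) = 18; u(4) = 11; u(5) = 12; u(6) = 1; u(7) = 8.
The sequence repeats with period 6.
So u(1673) = u(1 + ((1673-1) mod 6)) = u(5) = 12.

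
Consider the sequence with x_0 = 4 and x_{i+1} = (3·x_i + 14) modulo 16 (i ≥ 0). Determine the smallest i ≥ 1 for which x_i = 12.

2

We have x_0 = 4; x_1 = 10; x_2 = 12; x_3 = 2; x_4 = 4.
Since x_4 = x_0 = 4, the sequence is periodic with period 4.
The value 12 first appears (with i ≥ 1) at x_2.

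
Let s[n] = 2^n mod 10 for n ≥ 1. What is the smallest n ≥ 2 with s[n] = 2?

5

Computing terms: s[1] = 2; s[2] = 4; s[3] = 8; s[4] = 6; s[5] = 2.
The sequence repeats with period 4.
The value 2 next appears (with n ≥ 2) at s[5].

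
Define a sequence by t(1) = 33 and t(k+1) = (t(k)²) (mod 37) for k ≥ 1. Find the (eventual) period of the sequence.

We have t(1) = 33; t(2) = 16; t(3) = 34; t(4) = 9; t(5) = 7; t(6) = 12; t(7) = 33.
Since t(7) = t(1) = 33, the sequence is periodic with period 6.

6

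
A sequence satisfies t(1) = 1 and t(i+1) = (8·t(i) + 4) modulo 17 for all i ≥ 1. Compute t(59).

t(1) = 1,  t(2) = 12,  t(3) = 15,  t(4) = 5,  t(5) = 10,  t(6) = 16,  t(7) = 13,  t(8) = 6,  t(9) = 1.
Since t(9) = t(1) = 1, the sequence is periodic with period 8.
(59 - 1) mod 8 = 2, so t(59) = t(3) = 15.

15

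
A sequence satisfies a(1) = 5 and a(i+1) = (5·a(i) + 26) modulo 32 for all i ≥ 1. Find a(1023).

17

Listing terms: a(1) = 5,  a(2) = 19,  a(3) = 25,  a(4) = 23,  a(5) = 13,  a(6) = 27,  a(7) = 1,  a(8) = 31,  a(9) = 21,  a(10) = 3,  a(11) = 9,  a(12) = 7,  a(13) = 29,  a(14) = 11,  a(15) = 17,  a(16) = 15,  a(17) = 5.
The sequence repeats with period 16.
So a(1023) = a(1 + ((1023-1) mod 16)) = a(15) = 17.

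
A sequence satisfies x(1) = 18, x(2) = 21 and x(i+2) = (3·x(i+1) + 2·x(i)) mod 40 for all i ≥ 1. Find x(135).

Listing terms: x(1) = 18, x(2) = 21, x(3) = 19, x(4) = 19, x(5) = 15, x(6) = 3, x(7) = 39, x(8) = 3, x(9) = 7, x(10) = 27, x(11) = 15, x(12) = 19, x(13) = 7, x(14) = 19, x(15) = 31, x(16) = 11, x(17) = 15, x(18) = 27, x(19) = 31, x(20) = 27, x(21) = 23, x(22) = 3, x(23) = 15, x(24) = 11, x(25) = 23, x(26) = 11, x(27) = 39, x(28) = 19, x(29) = 15.
Since (x(28), x(29)) = (x(4), x(5)) = (19, 15) (two consecutive terms determine the rest), the sequence is eventually periodic: after a pre-period of length 3 it cycles with period 24.
For i ≥ 4, x(i) depends only on (i - 4) mod 24. (135 - 4) mod 24 = 11, so x(135) = x(15) = 31.

31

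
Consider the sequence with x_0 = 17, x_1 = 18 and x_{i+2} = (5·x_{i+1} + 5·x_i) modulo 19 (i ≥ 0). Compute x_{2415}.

15

We have x_0 = 17,  x_1 = 18,  x_2 = 4,  x_3 = 15,  x_4 = 0,  x_5 = 18,  x_6 = 14,  x_7 = 8,  x_8 = 15,  x_9 = 1,  x_{10} = 4,  x_{11} = 6,  x_{12} = 12,  x_{13} = 14,  x_{14} = 16,  x_{15} = 17,  x_{16} = 13,  x_{17} = 17,  x_{18} = 17,  x_{19} = 18.
Since (x_{18}, x_{19}) = (x_0, x_1) = (17, 18) (two consecutive terms determine the rest), the sequence is periodic with period 18.
So x_{2415} = x_{0 + ((2415-0) mod 18)} = x_3 = 15.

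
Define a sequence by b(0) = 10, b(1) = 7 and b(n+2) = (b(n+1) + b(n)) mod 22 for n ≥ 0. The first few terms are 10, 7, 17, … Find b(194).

19

b(0) = 10,  b(1) = 7,  b(2) = 17,  b(3) = 2,  b(4) = 19,  b(5) = 21,  b(6) = 18,  b(7) = 17,  b(8) = 13,  b(9) = 8,  b(10) = 21,  b(11) = 7,  b(12) = 6,  b(13) = 13,  b(14) = 19,  b(15) = 10,  b(16) = 7.
The sequence repeats with period 15.
(194 - 0) mod 15 = 14, so b(194) = b(14) = 19.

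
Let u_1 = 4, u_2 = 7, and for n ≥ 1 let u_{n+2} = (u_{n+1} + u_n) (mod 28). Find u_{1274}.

Computing terms: u_1 = 4; u_2 = 7; u_3 = 11; u_4 = 18; u_5 = 1; u_6 = 19; u_7 = 20; u_8 = 11; u_9 = 3; u_{10} = 14; u_{11} = 17; u_{12} = 3; u_{13} = 20; u_{14} = 23; u_{15} = 15; u_{16} = 10; u_{17} = 25; u_{18} = 7; u_{19} = 4; u_{20} = 11; u_{21} = 15; u_{22} = 26; u_{23} = 13; u_{24} = 11; u_{25} = 24; u_{26} = 7; u_{27} = 3; u_{28} = 10; u_{29} = 13; u_{30} = 23; u_{31} = 8; u_{32} = 3; u_{33} = 11; u_{34} = 14; u_{35} = 25; u_{36} = 11; u_{37} = 8; u_{38} = 19; u_{39} = 27; u_{40} = 18; u_{41} = 17; u_{42} = 7; u_{43} = 24; u_{44} = 3; u_{45} = 27; u_{46} = 2; u_{47} = 1; u_{48} = 3; u_{49} = 4; u_{50} = 7.
The sequence repeats with period 48.
(1274 - 1) mod 48 = 25, so u_{1274} = u_{26} = 7.

7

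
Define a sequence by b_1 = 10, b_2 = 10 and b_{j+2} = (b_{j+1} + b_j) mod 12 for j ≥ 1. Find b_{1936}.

Computing terms: b_1 = 10,  b_2 = 10,  b_3 = 8,  b_4 = 6,  b_5 = 2,  b_6 = 8,  b_7 = 10,  b_8 = 6,  b_9 = 4,  b_{10} = 10,  b_{11} = 2,  b_{12} = 0,  b_{13} = 2,  b_{14} = 2,  b_{15} = 4,  b_{16} = 6,  b_{17} = 10,  b_{18} = 4,  b_{19} = 2,  b_{20} = 6,  b_{21} = 8,  b_{22} = 2,  b_{23} = 10,  b_{24} = 0,  b_{25} = 10,  b_{26} = 10.
Since (b_{25}, b_{26}) = (b_1, b_2) = (10, 10) (two consecutive terms determine the rest), the sequence is periodic with period 24.
So b_{1936} = b_{1 + ((1936-1) mod 24)} = b_{16} = 6.

6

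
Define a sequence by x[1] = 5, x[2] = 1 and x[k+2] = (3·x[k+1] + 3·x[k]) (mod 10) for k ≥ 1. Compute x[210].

x[1] = 5,  x[2] = 1,  x[3] = 8,  x[4] = 7,  x[5] = 5,  x[6] = 6,  x[7] = 3,  x[8] = 7,  x[9] = 0,  x[10] = 1,  x[11] = 3,  x[12] = 2,  x[13] = 5,  x[14] = 1.
Since (x[13], x[14]) = (x[1], x[2]) = (5, 1) (two consecutive terms determine the rest), the sequence is periodic with period 12.
(210 - 1) mod 12 = 5, so x[210] = x[6] = 6.

6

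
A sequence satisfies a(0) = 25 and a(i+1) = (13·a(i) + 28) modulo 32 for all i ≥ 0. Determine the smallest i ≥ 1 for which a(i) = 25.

4

a(0) = 25, a(1) = 1, a(2) = 9, a(3) = 17, a(4) = 25.
Since a(4) = a(0) = 25, the sequence is periodic with period 4.
The value 25 next appears (with i ≥ 1) at a(4).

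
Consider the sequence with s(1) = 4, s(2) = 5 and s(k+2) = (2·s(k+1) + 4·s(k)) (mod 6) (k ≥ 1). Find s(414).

Listing terms: s(1) = 4,  s(2) = 5,  s(3) = 2,  s(4) = 0,  s(5) = 2,  s(6) = 4,  s(7) = 4,  s(8) = 0,  s(9) = 4,  s(10) = 2,  s(11) = 2,  s(12) = 0.
Since (s(11), s(12)) = (s(3), s(4)) = (2, 0) (two consecutive terms determine the rest), the sequence is eventually periodic: after a pre-period of length 2 it cycles with period 8.
For k ≥ 3, s(k) depends only on (k - 3) mod 8. (414 - 3) mod 8 = 3, so s(414) = s(6) = 4.

4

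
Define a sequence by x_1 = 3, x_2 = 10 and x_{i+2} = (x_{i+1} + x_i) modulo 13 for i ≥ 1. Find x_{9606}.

Computing terms: x_1 = 3,  x_2 = 10,  x_3 = 0,  x_4 = 10,  x_5 = 10,  x_6 = 7,  x_7 = 4,  x_8 = 11,  x_9 = 2,  x_{10} = 0,  x_{11} = 2,  x_{12} = 2,  x_{13} = 4,  x_{14} = 6,  x_{15} = 10,  x_{16} = 3,  x_{17} = 0,  x_{18} = 3,  x_{19} = 3,  x_{20} = 6,  x_{21} = 9,  x_{22} = 2,  x_{23} = 11,  x_{24} = 0,  x_{25} = 11,  x_{26} = 11,  x_{27} = 9,  x_{28} = 7,  x_{29} = 3,  x_{30} = 10.
Since (x_{29}, x_{30}) = (x_1, x_2) = (3, 10) (two consecutive terms determine the rest), the sequence is periodic with period 28.
So x_{9606} = x_{1 + ((9606-1) mod 28)} = x_2 = 10.

10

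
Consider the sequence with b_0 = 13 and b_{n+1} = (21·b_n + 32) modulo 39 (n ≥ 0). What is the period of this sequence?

4

Listing terms: b_0 = 13; b_1 = 32; b_2 = 2; b_3 = 35; b_4 = 26; b_5 = 32.
Since b_5 = b_1 = 32, the sequence is eventually periodic: after a pre-period of length 1 it cycles with period 4.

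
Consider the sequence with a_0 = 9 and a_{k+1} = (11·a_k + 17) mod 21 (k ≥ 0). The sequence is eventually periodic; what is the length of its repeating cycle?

Listing terms: a_0 = 9; a_1 = 11; a_2 = 12; a_3 = 2; a_4 = 18; a_5 = 5; a_6 = 9.
The sequence repeats with period 6.

6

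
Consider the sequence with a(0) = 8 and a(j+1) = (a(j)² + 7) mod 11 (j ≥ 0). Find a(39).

Listing terms: a(0) = 8,  a(1) = 5,  a(2) = 10,  a(3) = 8.
The sequence repeats with period 3.
(39 - 0) mod 3 = 0, so a(39) = a(0) = 8.

8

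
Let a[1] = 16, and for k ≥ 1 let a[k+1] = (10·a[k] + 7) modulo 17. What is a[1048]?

Listing terms: a[1] = 16, a[2] = 14, a[3] = 11, a[4] = 15, a[5] = 4, a[6] = 13, a[7] = 1, a[8] = 0, a[9] = 7, a[10] = 9, a[11] = 12, a[12] = 8, a[13] = 2, a[14] = 10, a[15] = 5, a[16] = 6, a[17] = 16.
The sequence repeats with period 16.
(1048 - 1) mod 16 = 7, so a[1048] = a[8] = 0.

0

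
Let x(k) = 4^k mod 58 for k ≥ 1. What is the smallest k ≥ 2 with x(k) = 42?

9

Computing terms: x(1) = 4; x(2) = 16; x(3) = 6; x(4) = 24; x(5) = 38; x(6) = 36; x(7) = 28; x(8) = 54; x(9) = 42; x(10) = 52; x(11) = 34; x(12) = 20; x(13) = 22; x(14) = 30; x(15) = 4.
The sequence repeats with period 14.
The value 42 first appears (with k ≥ 2) at x(9).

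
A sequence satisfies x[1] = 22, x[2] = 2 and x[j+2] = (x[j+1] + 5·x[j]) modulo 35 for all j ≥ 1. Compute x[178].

Listing terms: x[1] = 22; x[2] = 2; x[3] = 7; x[4] = 17; x[5] = 17; x[6] = 32; x[7] = 12; x[8] = 32; x[9] = 22; x[10] = 7; x[11] = 12; x[12] = 12; x[13] = 2; x[14] = 27; x[15] = 2; x[16] = 32; x[17] = 7; x[18] = 27; x[19] = 27; x[20] = 22; x[21] = 17; x[22] = 22; x[23] = 2.
Since (x[22], x[23]) = (x[1], x[2]) = (22, 2) (two consecutive terms determine the rest), the sequence is periodic with period 21.
So x[178] = x[1 + ((178-1) mod 21)] = x[10] = 7.

7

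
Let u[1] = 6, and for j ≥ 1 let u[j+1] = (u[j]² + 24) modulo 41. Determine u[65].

3

u[1] = 6, u[2] = 19, u[3] = 16, u[4] = 34, u[5] = 32, u[6] = 23, u[7] = 20, u[8] = 14, u[9] = 15, u[10] = 3, u[11] = 33, u[12] = 6.
Since u[12] = u[1] = 6, the sequence is periodic with period 11.
So u[65] = u[1 + ((65-1) mod 11)] = u[10] = 3.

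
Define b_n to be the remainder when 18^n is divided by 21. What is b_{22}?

18

Listing terms: b_1 = 18, b_2 = 9, b_3 = 15, b_4 = 18.
Since b_4 = b_1 = 18, the sequence is periodic with period 3.
(22 - 1) mod 3 = 0, so b_{22} = b_1 = 18.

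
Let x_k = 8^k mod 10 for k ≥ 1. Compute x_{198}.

4

Computing terms: x_1 = 8, x_2 = 4, x_3 = 2, x_4 = 6, x_5 = 8.
The sequence repeats with period 4.
(198 - 1) mod 4 = 1, so x_{198} = x_2 = 4.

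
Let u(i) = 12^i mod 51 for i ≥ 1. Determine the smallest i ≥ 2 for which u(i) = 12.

u(1) = 12; u(2) = 42; u(3) = 45; u(4) = 30; u(5) = 3; u(6) = 36; u(7) = 24; u(8) = 33; u(9) = 39; u(10) = 9; u(11) = 6; u(12) = 21; u(13) = 48; u(14) = 15; u(15) = 27; u(16) = 18; u(17) = 12.
Since u(17) = u(1) = 12, the sequence is periodic with period 16.
The value 12 next appears (with i ≥ 2) at u(17).

17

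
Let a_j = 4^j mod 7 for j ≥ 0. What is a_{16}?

Computing terms: a_0 = 1,  a_1 = 4,  a_2 = 2,  a_3 = 1.
Since a_3 = a_0 = 1, the sequence is periodic with period 3.
So a_{16} = a_{0 + ((16-0) mod 3)} = a_1 = 4.

4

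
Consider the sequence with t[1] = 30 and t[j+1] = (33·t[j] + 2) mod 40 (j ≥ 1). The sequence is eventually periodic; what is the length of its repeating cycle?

We have t[1] = 30,  t[2] = 32,  t[3] = 18,  t[4] = 36,  t[5] = 30.
The sequence repeats with period 4.

4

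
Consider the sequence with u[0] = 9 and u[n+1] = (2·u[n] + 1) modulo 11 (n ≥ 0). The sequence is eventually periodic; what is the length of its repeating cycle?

10

Computing terms: u[0] = 9; u[1] = 8; u[2] = 6; u[3] = 2; u[4] = 5; u[5] = 0; u[6] = 1; u[7] = 3; u[8] = 7; u[9] = 4; u[10] = 9.
The sequence repeats with period 10.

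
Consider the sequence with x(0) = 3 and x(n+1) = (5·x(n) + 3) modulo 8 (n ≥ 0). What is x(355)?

Listing terms: x(0) = 3; x(1) = 2; x(2) = 5; x(3) = 4; x(4) = 7; x(5) = 6; x(6) = 1; x(7) = 0; x(8) = 3.
The sequence repeats with period 8.
So x(355) = x(0 + ((355-0) mod 8)) = x(3) = 4.

4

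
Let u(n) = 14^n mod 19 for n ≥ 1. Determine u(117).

Listing terms: u(1) = 14; u(2) = 6; u(3) = 8; u(4) = 17; u(5) = 10; u(6) = 7; u(7) = 3; u(8) = 4; u(9) = 18; u(10) = 5; u(11) = 13; u(12) = 11; u(13) = 2; u(14) = 9; u(15) = 12; u(16) = 16; u(17) = 15; u(18) = 1; u(19) = 14.
The sequence repeats with period 18.
(117 - 1) mod 18 = 8, so u(117) = u(9) = 18.

18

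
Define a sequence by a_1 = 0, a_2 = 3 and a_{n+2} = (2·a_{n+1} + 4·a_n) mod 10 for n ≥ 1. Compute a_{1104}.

4

a_1 = 0,  a_2 = 3,  a_3 = 6,  a_4 = 4,  a_5 = 2,  a_6 = 0,  a_7 = 8,  a_8 = 6,  a_9 = 4.
Since (a_8, a_9) = (a_3, a_4) = (6, 4) (two consecutive terms determine the rest), the sequence is eventually periodic: after a pre-period of length 2 it cycles with period 5.
For n ≥ 3, a_n depends only on (n - 3) mod 5. (1104 - 3) mod 5 = 1, so a_{1104} = a_4 = 4.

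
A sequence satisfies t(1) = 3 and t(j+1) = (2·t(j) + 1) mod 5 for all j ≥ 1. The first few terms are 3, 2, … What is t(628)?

1

Computing terms: t(1) = 3,  t(2) = 2,  t(3) = 0,  t(4) = 1,  t(5) = 3.
The sequence repeats with period 4.
So t(628) = t(1 + ((628-1) mod 4)) = t(4) = 1.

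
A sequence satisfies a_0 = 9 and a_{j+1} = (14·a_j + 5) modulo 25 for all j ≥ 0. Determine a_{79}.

11

Computing terms: a_0 = 9,  a_1 = 6,  a_2 = 14,  a_3 = 1,  a_4 = 19,  a_5 = 21,  a_6 = 24,  a_7 = 16,  a_8 = 4,  a_9 = 11,  a_{10} = 9.
Since a_{10} = a_0 = 9, the sequence is periodic with period 10.
So a_{79} = a_{0 + ((79-0) mod 10)} = a_9 = 11.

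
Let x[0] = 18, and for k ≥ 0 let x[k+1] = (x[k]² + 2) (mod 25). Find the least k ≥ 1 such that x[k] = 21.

7

Listing terms: x[0] = 18,  x[1] = 1,  x[2] = 3,  x[3] = 11,  x[4] = 23,  x[5] = 6,  x[6] = 13,  x[7] = 21,  x[8] = 18.
Since x[8] = x[0] = 18, the sequence is periodic with period 8.
The value 21 first appears (with k ≥ 1) at x[7].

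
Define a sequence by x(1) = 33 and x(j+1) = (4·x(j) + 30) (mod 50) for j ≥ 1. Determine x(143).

Computing terms: x(1) = 33, x(2) = 12, x(3) = 28, x(4) = 42, x(5) = 48, x(6) = 22, x(7) = 18, x(8) = 2, x(9) = 38, x(10) = 32, x(11) = 8, x(12) = 12.
Since x(12) = x(2) = 12, the sequence is eventually periodic: after a pre-period of length 1 it cycles with period 10.
For j ≥ 2, x(j) depends only on (j - 2) mod 10. (143 - 2) mod 10 = 1, so x(143) = x(3) = 28.

28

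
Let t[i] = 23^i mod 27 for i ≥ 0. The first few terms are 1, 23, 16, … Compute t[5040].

t[0] = 1; t[1] = 23; t[2] = 16; t[3] = 17; t[4] = 13; t[5] = 2; t[6] = 19; t[7] = 5; t[8] = 7; t[9] = 26; t[10] = 4; t[11] = 11; t[12] = 10; t[13] = 14; t[14] = 25; t[15] = 8; t[16] = 22; t[17] = 20; t[18] = 1.
Since t[18] = t[0] = 1, the sequence is periodic with period 18.
(5040 - 0) mod 18 = 0, so t[5040] = t[0] = 1.

1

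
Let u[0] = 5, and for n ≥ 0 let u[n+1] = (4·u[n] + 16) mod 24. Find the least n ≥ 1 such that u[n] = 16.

2

Computing terms: u[0] = 5, u[1] = 12, u[2] = 16, u[3] = 8, u[4] = 0, u[5] = 16.
Since u[5] = u[2] = 16, the sequence is eventually periodic: after a pre-period of length 2 it cycles with period 3.
The value 16 first appears (with n ≥ 1) at u[2].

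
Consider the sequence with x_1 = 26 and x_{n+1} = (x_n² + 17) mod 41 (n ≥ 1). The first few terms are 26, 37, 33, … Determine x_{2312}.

Computing terms: x_1 = 26,  x_2 = 37,  x_3 = 33,  x_4 = 40,  x_5 = 18,  x_6 = 13,  x_7 = 22,  x_8 = 9,  x_9 = 16,  x_{10} = 27,  x_{11} = 8,  x_{12} = 40.
Since x_{12} = x_4 = 40, the sequence is eventually periodic: after a pre-period of length 3 it cycles with period 8.
For n ≥ 4, x_n depends only on (n - 4) mod 8. (2312 - 4) mod 8 = 4, so x_{2312} = x_8 = 9.

9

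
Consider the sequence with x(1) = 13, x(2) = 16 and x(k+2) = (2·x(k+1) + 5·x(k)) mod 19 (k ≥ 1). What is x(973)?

We have x(1) = 13,  x(2) = 16,  x(3) = 2,  x(4) = 8,  x(5) = 7,  x(6) = 16,  x(7) = 10,  x(8) = 5,  x(9) = 3,  x(10) = 12,  x(11) = 1,  x(12) = 5,  x(13) = 15,  x(14) = 17,  x(15) = 14,  x(16) = 18,  x(17) = 11,  x(18) = 17,  x(19) = 13,  x(20) = 16.
Since (x(19), x(20)) = (x(1), x(2)) = (13, 16) (two consecutive terms determine the rest), the sequence is periodic with period 18.
So x(973) = x(1 + ((973-1) mod 18)) = x(1) = 13.

13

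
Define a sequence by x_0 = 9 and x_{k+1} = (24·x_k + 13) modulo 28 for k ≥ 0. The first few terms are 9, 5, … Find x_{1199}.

1

We have x_0 = 9,  x_1 = 5,  x_2 = 21,  x_3 = 13,  x_4 = 17,  x_5 = 1,  x_6 = 9.
Since x_6 = x_0 = 9, the sequence is periodic with period 6.
So x_{1199} = x_{0 + ((1199-0) mod 6)} = x_5 = 1.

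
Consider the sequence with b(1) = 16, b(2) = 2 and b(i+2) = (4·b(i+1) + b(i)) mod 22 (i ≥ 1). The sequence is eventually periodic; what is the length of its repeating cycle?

10

We have b(1) = 16; b(2) = 2; b(3) = 2; b(4) = 10; b(5) = 20; b(6) = 2; b(7) = 6; b(8) = 4; b(9) = 0; b(10) = 4; b(11) = 16; b(12) = 2.
Since (b(11), b(12)) = (b(1), b(2)) = (16, 2) (two consecutive terms determine the rest), the sequence is periodic with period 10.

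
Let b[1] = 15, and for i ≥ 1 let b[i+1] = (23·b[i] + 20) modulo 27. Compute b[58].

2

Listing terms: b[1] = 15,  b[2] = 14,  b[3] = 18,  b[4] = 2,  b[5] = 12,  b[6] = 26,  b[7] = 24,  b[8] = 5,  b[9] = 0,  b[10] = 20,  b[11] = 21,  b[12] = 17,  b[13] = 6,  b[14] = 23,  b[15] = 9,  b[16] = 11,  b[17] = 3,  b[18] = 8,  b[19] = 15.
Since b[19] = b[1] = 15, the sequence is periodic with period 18.
(58 - 1) mod 18 = 3, so b[58] = b[4] = 2.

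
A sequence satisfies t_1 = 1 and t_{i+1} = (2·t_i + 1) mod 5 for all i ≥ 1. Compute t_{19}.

Listing terms: t_1 = 1; t_2 = 3; t_3 = 2; t_4 = 0; t_5 = 1.
The sequence repeats with period 4.
So t_{19} = t_{1 + ((19-1) mod 4)} = t_3 = 2.

2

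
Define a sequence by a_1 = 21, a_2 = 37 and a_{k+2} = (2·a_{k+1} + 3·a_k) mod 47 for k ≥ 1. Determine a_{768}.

0

a_1 = 21; a_2 = 37; a_3 = 43; a_4 = 9; a_5 = 6; a_6 = 39; a_7 = 2; a_8 = 27; a_9 = 13; a_{10} = 13; a_{11} = 18; a_{12} = 28; a_{13} = 16; a_{14} = 22; a_{15} = 45; a_{16} = 15; a_{17} = 24; a_{18} = 46; a_{19} = 23; a_{20} = 43; a_{21} = 14; a_{22} = 16; a_{23} = 27; a_{24} = 8; a_{25} = 3; a_{26} = 30; a_{27} = 22; a_{28} = 40; a_{29} = 5; a_{30} = 36; a_{31} = 40; a_{32} = 0; a_{33} = 26; a_{34} = 5; a_{35} = 41; a_{36} = 3; a_{37} = 35; a_{38} = 32; a_{39} = 28; a_{40} = 11; a_{41} = 12; a_{42} = 10; a_{43} = 9; a_{44} = 1; a_{45} = 29; a_{46} = 14; a_{47} = 21; a_{48} = 37.
The sequence repeats with period 46.
So a_{768} = a_{1 + ((768-1) mod 46)} = a_{32} = 0.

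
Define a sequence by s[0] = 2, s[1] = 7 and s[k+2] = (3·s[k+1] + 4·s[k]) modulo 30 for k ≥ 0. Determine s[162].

s[0] = 2,  s[1] = 7,  s[2] = 29,  s[3] = 25,  s[4] = 11,  s[5] = 13,  s[6] = 23,  s[7] = 1,  s[8] = 5,  s[9] = 19,  s[10] = 17,  s[11] = 7,  s[12] = 29.
Since (s[11], s[12]) = (s[1], s[2]) = (7, 29) (two consecutive terms determine the rest), the sequence is eventually periodic: after a pre-period of length 1 it cycles with period 10.
For k ≥ 1, s[k] depends only on (k - 1) mod 10. (162 - 1) mod 10 = 1, so s[162] = s[2] = 29.

29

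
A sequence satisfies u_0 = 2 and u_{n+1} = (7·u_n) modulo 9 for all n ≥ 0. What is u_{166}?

5

u_0 = 2,  u_1 = 5,  u_2 = 8,  u_3 = 2.
The sequence repeats with period 3.
(166 - 0) mod 3 = 1, so u_{166} = u_1 = 5.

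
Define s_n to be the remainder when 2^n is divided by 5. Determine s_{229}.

2

Listing terms: s_1 = 2,  s_2 = 4,  s_3 = 3,  s_4 = 1,  s_5 = 2.
The sequence repeats with period 4.
So s_{229} = s_{1 + ((229-1) mod 4)} = s_1 = 2.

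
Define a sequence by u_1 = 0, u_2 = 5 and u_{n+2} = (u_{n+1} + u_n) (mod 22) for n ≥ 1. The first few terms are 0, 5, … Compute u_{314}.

21

u_1 = 0, u_2 = 5, u_3 = 5, u_4 = 10, u_5 = 15, u_6 = 3, u_7 = 18, u_8 = 21, u_9 = 17, u_{10} = 16, u_{11} = 11, u_{12} = 5, u_{13} = 16, u_{14} = 21, u_{15} = 15, u_{16} = 14, u_{17} = 7, u_{18} = 21, u_{19} = 6, u_{20} = 5, u_{21} = 11, u_{22} = 16, u_{23} = 5, u_{24} = 21, u_{25} = 4, u_{26} = 3, u_{27} = 7, u_{28} = 10, u_{29} = 17, u_{30} = 5, u_{31} = 0, u_{32} = 5.
Since (u_{31}, u_{32}) = (u_1, u_2) = (0, 5) (two consecutive terms determine the rest), the sequence is periodic with period 30.
So u_{314} = u_{1 + ((314-1) mod 30)} = u_{14} = 21.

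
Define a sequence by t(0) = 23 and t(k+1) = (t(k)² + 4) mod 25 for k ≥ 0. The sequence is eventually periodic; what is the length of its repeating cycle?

t(0) = 23; t(1) = 8; t(2) = 18; t(3) = 3; t(4) = 13; t(5) = 23.
Since t(5) = t(0) = 23, the sequence is periodic with period 5.

5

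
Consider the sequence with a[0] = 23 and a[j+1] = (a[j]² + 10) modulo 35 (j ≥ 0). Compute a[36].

26

We have a[0] = 23,  a[1] = 14,  a[2] = 31,  a[3] = 26,  a[4] = 21,  a[5] = 31.
Since a[5] = a[2] = 31, the sequence is eventually periodic: after a pre-period of length 2 it cycles with period 3.
For j ≥ 2, a[j] depends only on (j - 2) mod 3. (36 - 2) mod 3 = 1, so a[36] = a[3] = 26.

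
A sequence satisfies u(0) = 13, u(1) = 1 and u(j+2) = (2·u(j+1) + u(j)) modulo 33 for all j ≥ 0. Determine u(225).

19

u(0) = 13; u(1) = 1; u(2) = 15; u(3) = 31; u(4) = 11; u(5) = 20; u(6) = 18; u(7) = 23; u(8) = 31; u(9) = 19; u(10) = 3; u(11) = 25; u(12) = 20; u(13) = 32; u(14) = 18; u(15) = 2; u(16) = 22; u(17) = 13; u(18) = 15; u(19) = 10; u(20) = 2; u(21) = 14; u(22) = 30; u(23) = 8; u(24) = 13; u(25) = 1.
The sequence repeats with period 24.
So u(225) = u(0 + ((225-0) mod 24)) = u(9) = 19.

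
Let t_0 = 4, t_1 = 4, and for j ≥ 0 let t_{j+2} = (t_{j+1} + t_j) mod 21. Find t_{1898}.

We have t_0 = 4,  t_1 = 4,  t_2 = 8,  t_3 = 12,  t_4 = 20,  t_5 = 11,  t_6 = 10,  t_7 = 0,  t_8 = 10,  t_9 = 10,  t_{10} = 20,  t_{11} = 9,  t_{12} = 8,  t_{13} = 17,  t_{14} = 4,  t_{15} = 0,  t_{16} = 4,  t_{17} = 4.
Since (t_{16}, t_{17}) = (t_0, t_1) = (4, 4) (two consecutive terms determine the rest), the sequence is periodic with period 16.
(1898 - 0) mod 16 = 10, so t_{1898} = t_{10} = 20.

20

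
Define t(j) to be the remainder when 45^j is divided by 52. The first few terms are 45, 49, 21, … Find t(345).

5

Computing terms: t(1) = 45,  t(2) = 49,  t(3) = 21,  t(4) = 9,  t(5) = 41,  t(6) = 25,  t(7) = 33,  t(8) = 29,  t(9) = 5,  t(10) = 17,  t(11) = 37,  t(12) = 1,  t(13) = 45.
The sequence repeats with period 12.
(345 - 1) mod 12 = 8, so t(345) = t(9) = 5.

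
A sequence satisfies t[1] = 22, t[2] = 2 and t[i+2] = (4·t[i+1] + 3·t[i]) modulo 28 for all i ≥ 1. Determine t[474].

18

Computing terms: t[1] = 22, t[2] = 2, t[3] = 18, t[4] = 22, t[5] = 2.
Since (t[4], t[5]) = (t[1], t[2]) = (22, 2) (two consecutive terms determine the rest), the sequence is periodic with period 3.
(474 - 1) mod 3 = 2, so t[474] = t[3] = 18.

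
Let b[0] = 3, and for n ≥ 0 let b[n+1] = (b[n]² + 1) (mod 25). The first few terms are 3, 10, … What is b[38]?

We have b[0] = 3,  b[1] = 10,  b[2] = 1,  b[3] = 2,  b[4] = 5,  b[5] = 1.
Since b[5] = b[2] = 1, the sequence is eventually periodic: after a pre-period of length 2 it cycles with period 3.
For n ≥ 2, b[n] depends only on (n - 2) mod 3. (38 - 2) mod 3 = 0, so b[38] = b[2] = 1.

1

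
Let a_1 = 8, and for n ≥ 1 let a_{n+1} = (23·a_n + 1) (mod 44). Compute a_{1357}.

0

Listing terms: a_1 = 8; a_2 = 9; a_3 = 32; a_4 = 33; a_5 = 12; a_6 = 13; a_7 = 36; a_8 = 37; a_9 = 16; a_{10} = 17; a_{11} = 40; a_{12} = 41; a_{13} = 20; a_{14} = 21; a_{15} = 0; a_{16} = 1; a_{17} = 24; a_{18} = 25; a_{19} = 4; a_{20} = 5; a_{21} = 28; a_{22} = 29; a_{23} = 8.
The sequence repeats with period 22.
So a_{1357} = a_{1 + ((1357-1) mod 22)} = a_{15} = 0.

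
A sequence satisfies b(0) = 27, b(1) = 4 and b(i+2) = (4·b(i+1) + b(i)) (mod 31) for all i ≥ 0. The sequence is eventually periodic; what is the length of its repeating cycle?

Listing terms: b(0) = 27; b(1) = 4; b(2) = 12; b(3) = 21; b(4) = 3; b(5) = 2; b(6) = 11; b(7) = 15; b(8) = 9; b(9) = 20; b(10) = 27; b(11) = 4.
The sequence repeats with period 10.

10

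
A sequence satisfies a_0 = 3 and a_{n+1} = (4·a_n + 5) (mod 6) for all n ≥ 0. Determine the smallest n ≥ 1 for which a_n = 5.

1

Listing terms: a_0 = 3,  a_1 = 5,  a_2 = 1,  a_3 = 3.
The sequence repeats with period 3.
The value 5 first appears (with n ≥ 1) at a_1.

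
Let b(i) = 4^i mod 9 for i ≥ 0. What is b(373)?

4

b(0) = 1, b(1) = 4, b(2) = 7, b(3) = 1.
The sequence repeats with period 3.
So b(373) = b(0 + ((373-0) mod 3)) = b(1) = 4.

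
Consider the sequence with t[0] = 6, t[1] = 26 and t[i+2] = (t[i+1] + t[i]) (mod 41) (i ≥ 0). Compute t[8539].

21

We have t[0] = 6, t[1] = 26, t[2] = 32, t[3] = 17, t[4] = 8, t[5] = 25, t[6] = 33, t[7] = 17, t[8] = 9, t[9] = 26, t[10] = 35, t[11] = 20, t[12] = 14, t[13] = 34, t[14] = 7, t[15] = 0, t[16] = 7, t[17] = 7, t[18] = 14, t[19] = 21, t[20] = 35, t[21] = 15, t[22] = 9, t[23] = 24, t[24] = 33, t[25] = 16, t[26] = 8, t[27] = 24, t[28] = 32, t[29] = 15, t[30] = 6, t[31] = 21, t[32] = 27, t[33] = 7, t[34] = 34, t[35] = 0, t[36] = 34, t[37] = 34, t[38] = 27, t[39] = 20, t[40] = 6, t[41] = 26.
The sequence repeats with period 40.
So t[8539] = t[0 + ((8539-0) mod 40)] = t[19] = 21.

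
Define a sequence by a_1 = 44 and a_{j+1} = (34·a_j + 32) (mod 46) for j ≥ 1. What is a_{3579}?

28

We have a_1 = 44; a_2 = 10; a_3 = 4; a_4 = 30; a_5 = 40; a_6 = 12; a_7 = 26; a_8 = 42; a_9 = 34; a_{10} = 38; a_{11} = 36; a_{12} = 14; a_{13} = 2; a_{14} = 8; a_{15} = 28; a_{16} = 18; a_{17} = 0; a_{18} = 32; a_{19} = 16; a_{20} = 24; a_{21} = 20; a_{22} = 22; a_{23} = 44.
The sequence repeats with period 22.
(3579 - 1) mod 22 = 14, so a_{3579} = a_{15} = 28.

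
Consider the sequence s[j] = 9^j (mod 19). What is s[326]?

5

We have s[1] = 9, s[2] = 5, s[3] = 7, s[4] = 6, s[5] = 16, s[6] = 11, s[7] = 4, s[8] = 17, s[9] = 1, s[10] = 9.
The sequence repeats with period 9.
So s[326] = s[1 + ((326-1) mod 9)] = s[2] = 5.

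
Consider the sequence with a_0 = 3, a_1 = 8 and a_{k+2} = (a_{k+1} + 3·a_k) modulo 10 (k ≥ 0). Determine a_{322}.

We have a_0 = 3; a_1 = 8; a_2 = 7; a_3 = 1; a_4 = 2; a_5 = 5; a_6 = 1; a_7 = 6; a_8 = 9; a_9 = 7; a_{10} = 4; a_{11} = 5; a_{12} = 7; a_{13} = 2; a_{14} = 3; a_{15} = 9; a_{16} = 8; a_{17} = 5; a_{18} = 9; a_{19} = 4; a_{20} = 1; a_{21} = 3; a_{22} = 6; a_{23} = 5; a_{24} = 3; a_{25} = 8.
Since (a_{24}, a_{25}) = (a_0, a_1) = (3, 8) (two consecutive terms determine the rest), the sequence is periodic with period 24.
So a_{322} = a_{0 + ((322-0) mod 24)} = a_{10} = 4.

4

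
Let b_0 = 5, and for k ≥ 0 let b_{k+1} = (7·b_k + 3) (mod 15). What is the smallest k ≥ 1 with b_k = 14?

2

We have b_0 = 5; b_1 = 8; b_2 = 14; b_3 = 11; b_4 = 5.
Since b_4 = b_0 = 5, the sequence is periodic with period 4.
The value 14 first appears (with k ≥ 1) at b_2.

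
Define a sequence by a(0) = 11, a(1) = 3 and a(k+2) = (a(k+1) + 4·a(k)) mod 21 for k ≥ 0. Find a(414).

13

Computing terms: a(0) = 11,  a(1) = 3,  a(2) = 5,  a(3) = 17,  a(4) = 16,  a(5) = 0,  a(6) = 1,  a(7) = 1,  a(8) = 5,  a(9) = 9,  a(10) = 8,  a(11) = 2,  a(12) = 13,  a(13) = 0,  a(14) = 10,  a(15) = 10,  a(16) = 8,  a(17) = 6,  a(18) = 17,  a(19) = 20,  a(20) = 4,  a(21) = 0,  a(22) = 16,  a(23) = 16,  a(24) = 17,  a(25) = 18,  a(26) = 2,  a(27) = 11,  a(28) = 19,  a(29) = 0,  a(30) = 13,  a(31) = 13,  a(32) = 2,  a(33) = 12,  a(34) = 20,  a(35) = 5,  a(36) = 1,  a(37) = 0,  a(38) = 4,  a(39) = 4,  a(40) = 20,  a(41) = 15,  a(42) = 11,  a(43) = 8,  a(44) = 10,  a(45) = 0,  a(46) = 19,  a(47) = 19,  a(48) = 11,  a(49) = 3.
The sequence repeats with period 48.
So a(414) = a(0 + ((414-0) mod 48)) = a(30) = 13.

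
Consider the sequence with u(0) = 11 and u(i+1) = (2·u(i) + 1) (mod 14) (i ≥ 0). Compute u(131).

5

Listing terms: u(0) = 11; u(1) = 9; u(2) = 5; u(3) = 11.
The sequence repeats with period 3.
So u(131) = u(0 + ((131-0) mod 3)) = u(2) = 5.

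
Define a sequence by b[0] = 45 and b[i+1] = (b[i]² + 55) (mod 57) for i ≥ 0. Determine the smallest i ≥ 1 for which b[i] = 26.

We have b[0] = 45, b[1] = 28, b[2] = 41, b[3] = 26, b[4] = 47, b[5] = 41.
Since b[5] = b[2] = 41, the sequence is eventually periodic: after a pre-period of length 2 it cycles with period 3.
The value 26 first appears (with i ≥ 1) at b[3].

3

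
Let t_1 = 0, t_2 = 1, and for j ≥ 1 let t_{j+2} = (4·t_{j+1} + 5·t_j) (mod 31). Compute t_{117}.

4

Listing terms: t_1 = 0, t_2 = 1, t_3 = 4, t_4 = 21, t_5 = 11, t_6 = 25, t_7 = 0, t_8 = 1.
Since (t_7, t_8) = (t_1, t_2) = (0, 1) (two consecutive terms determine the rest), the sequence is periodic with period 6.
So t_{117} = t_{1 + ((117-1) mod 6)} = t_3 = 4.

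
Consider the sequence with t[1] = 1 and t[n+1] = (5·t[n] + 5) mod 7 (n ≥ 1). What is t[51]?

6

We have t[1] = 1; t[2] = 3; t[3] = 6; t[4] = 0; t[5] = 5; t[6] = 2; t[7] = 1.
The sequence repeats with period 6.
(51 - 1) mod 6 = 2, so t[51] = t[3] = 6.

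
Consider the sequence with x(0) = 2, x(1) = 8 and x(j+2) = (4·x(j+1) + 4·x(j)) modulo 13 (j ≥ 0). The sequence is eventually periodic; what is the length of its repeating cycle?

21

We have x(0) = 2; x(1) = 8; x(2) = 1; x(3) = 10; x(4) = 5; x(5) = 8; x(6) = 0; x(7) = 6; x(8) = 11; x(9) = 3; x(10) = 4; x(11) = 2; x(12) = 11; x(13) = 0; x(14) = 5; x(15) = 7; x(16) = 9; x(17) = 12; x(18) = 6; x(19) = 7; x(20) = 0; x(21) = 2; x(22) = 8.
The sequence repeats with period 21.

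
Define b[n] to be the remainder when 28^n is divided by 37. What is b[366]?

b[1] = 28, b[2] = 7, b[3] = 11, b[4] = 12, b[5] = 3, b[6] = 10, b[7] = 21, b[8] = 33, b[9] = 36, b[10] = 9, b[11] = 30, b[12] = 26, b[13] = 25, b[14] = 34, b[15] = 27, b[16] = 16, b[17] = 4, b[18] = 1, b[19] = 28.
The sequence repeats with period 18.
So b[366] = b[1 + ((366-1) mod 18)] = b[6] = 10.

10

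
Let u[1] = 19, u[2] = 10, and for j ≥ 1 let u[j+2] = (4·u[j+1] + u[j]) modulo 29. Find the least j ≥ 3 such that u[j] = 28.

5

Listing terms: u[1] = 19; u[2] = 10; u[3] = 1; u[4] = 14; u[5] = 28; u[6] = 10; u[7] = 10; u[8] = 21; u[9] = 7; u[10] = 20; u[11] = 0; u[12] = 20; u[13] = 22; u[14] = 21; u[15] = 19; u[16] = 10.
Since (u[15], u[16]) = (u[1], u[2]) = (19, 10) (two consecutive terms determine the rest), the sequence is periodic with period 14.
The value 28 first appears (with j ≥ 3) at u[5].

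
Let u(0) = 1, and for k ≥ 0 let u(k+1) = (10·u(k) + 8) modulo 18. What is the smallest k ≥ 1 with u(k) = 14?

5

Computing terms: u(0) = 1; u(1) = 0; u(2) = 8; u(3) = 16; u(4) = 6; u(5) = 14; u(6) = 4; u(7) = 12; u(8) = 2; u(9) = 10; u(10) = 0.
Since u(10) = u(1) = 0, the sequence is eventually periodic: after a pre-period of length 1 it cycles with period 9.
The value 14 first appears (with k ≥ 1) at u(5).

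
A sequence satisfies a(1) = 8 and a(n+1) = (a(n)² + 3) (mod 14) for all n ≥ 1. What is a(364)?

We have a(1) = 8, a(2) = 11, a(3) = 12, a(4) = 7, a(5) = 10, a(6) = 5, a(7) = 0, a(8) = 3, a(9) = 12.
Since a(9) = a(3) = 12, the sequence is eventually periodic: after a pre-period of length 2 it cycles with period 6.
For n ≥ 3, a(n) depends only on (n - 3) mod 6. (364 - 3) mod 6 = 1, so a(364) = a(4) = 7.

7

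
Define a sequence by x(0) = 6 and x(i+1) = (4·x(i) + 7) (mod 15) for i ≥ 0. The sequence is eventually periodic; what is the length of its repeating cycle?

Listing terms: x(0) = 6,  x(1) = 1,  x(2) = 11,  x(3) = 6.
The sequence repeats with period 3.

3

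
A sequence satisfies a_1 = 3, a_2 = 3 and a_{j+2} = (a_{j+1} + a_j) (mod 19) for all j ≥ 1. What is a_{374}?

10

Listing terms: a_1 = 3,  a_2 = 3,  a_3 = 6,  a_4 = 9,  a_5 = 15,  a_6 = 5,  a_7 = 1,  a_8 = 6,  a_9 = 7,  a_{10} = 13,  a_{11} = 1,  a_{12} = 14,  a_{13} = 15,  a_{14} = 10,  a_{15} = 6,  a_{16} = 16,  a_{17} = 3,  a_{18} = 0,  a_{19} = 3,  a_{20} = 3.
The sequence repeats with period 18.
(374 - 1) mod 18 = 13, so a_{374} = a_{14} = 10.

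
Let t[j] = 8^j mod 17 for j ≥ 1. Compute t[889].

8

Computing terms: t[1] = 8,  t[2] = 13,  t[3] = 2,  t[4] = 16,  t[5] = 9,  t[6] = 4,  t[7] = 15,  t[8] = 1,  t[9] = 8.
The sequence repeats with period 8.
(889 - 1) mod 8 = 0, so t[889] = t[1] = 8.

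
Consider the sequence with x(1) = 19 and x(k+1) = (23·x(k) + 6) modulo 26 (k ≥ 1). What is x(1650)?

Computing terms: x(1) = 19, x(2) = 1, x(3) = 3, x(4) = 23, x(5) = 15, x(6) = 13, x(7) = 19.
Since x(7) = x(1) = 19, the sequence is periodic with period 6.
So x(1650) = x(1 + ((1650-1) mod 6)) = x(6) = 13.

13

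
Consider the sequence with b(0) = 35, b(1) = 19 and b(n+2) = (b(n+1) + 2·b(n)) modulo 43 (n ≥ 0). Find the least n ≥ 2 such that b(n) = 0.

5

Computing terms: b(0) = 35; b(1) = 19; b(2) = 3; b(3) = 41; b(4) = 4; b(5) = 0; b(6) = 8; b(7) = 8; b(8) = 24; b(9) = 40; b(10) = 2; b(11) = 39; b(12) = 0; b(13) = 35; b(14) = 35; b(15) = 19.
Since (b(14), b(15)) = (b(0), b(1)) = (35, 19) (two consecutive terms determine the rest), the sequence is periodic with period 14.
The value 0 first appears (with n ≥ 2) at b(5).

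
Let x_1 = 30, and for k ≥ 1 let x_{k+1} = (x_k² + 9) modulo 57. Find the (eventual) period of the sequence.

6

x_1 = 30,  x_2 = 54,  x_3 = 18,  x_4 = 48,  x_5 = 33,  x_6 = 15,  x_7 = 6,  x_8 = 45,  x_9 = 39,  x_{10} = 48.
Since x_{10} = x_4 = 48, the sequence is eventually periodic: after a pre-period of length 3 it cycles with period 6.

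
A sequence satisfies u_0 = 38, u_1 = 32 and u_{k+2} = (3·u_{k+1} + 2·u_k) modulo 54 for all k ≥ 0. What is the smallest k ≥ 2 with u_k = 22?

7

Computing terms: u_0 = 38,  u_1 = 32,  u_2 = 10,  u_3 = 40,  u_4 = 32,  u_5 = 14,  u_6 = 52,  u_7 = 22,  u_8 = 8,  u_9 = 14,  u_{10} = 4,  u_{11} = 40,  u_{12} = 20,  u_{13} = 32,  u_{14} = 28,  u_{15} = 40,  u_{16} = 14,  u_{17} = 14,  u_{18} = 16,  u_{19} = 22,  u_{20} = 44,  u_{21} = 14,  u_{22} = 22,  u_{23} = 40,  u_{24} = 2,  u_{25} = 32,  u_{26} = 46,  u_{27} = 40,  u_{28} = 50,  u_{29} = 14,  u_{30} = 34,  u_{31} = 22,  u_{32} = 26,  u_{33} = 14,  u_{34} = 40,  u_{35} = 40,  u_{36} = 38,  u_{37} = 32.
The sequence repeats with period 36.
The value 22 first appears (with k ≥ 2) at u_7.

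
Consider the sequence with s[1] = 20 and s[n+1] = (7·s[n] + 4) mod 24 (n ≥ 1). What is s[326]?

We have s[1] = 20, s[2] = 0, s[3] = 4, s[4] = 8, s[5] = 12, s[6] = 16, s[7] = 20.
Since s[7] = s[1] = 20, the sequence is periodic with period 6.
So s[326] = s[1 + ((326-1) mod 6)] = s[2] = 0.

0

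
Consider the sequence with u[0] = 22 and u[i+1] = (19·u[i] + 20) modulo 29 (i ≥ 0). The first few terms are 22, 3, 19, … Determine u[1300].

10

We have u[0] = 22,  u[1] = 3,  u[2] = 19,  u[3] = 4,  u[4] = 9,  u[5] = 17,  u[6] = 24,  u[7] = 12,  u[8] = 16,  u[9] = 5,  u[10] = 28,  u[11] = 1,  u[12] = 10,  u[13] = 7,  u[14] = 8,  u[15] = 27,  u[16] = 11,  u[17] = 26,  u[18] = 21,  u[19] = 13,  u[20] = 6,  u[21] = 18,  u[22] = 14,  u[23] = 25,  u[24] = 2,  u[25] = 0,  u[26] = 20,  u[27] = 23,  u[28] = 22.
The sequence repeats with period 28.
So u[1300] = u[0 + ((1300-0) mod 28)] = u[12] = 10.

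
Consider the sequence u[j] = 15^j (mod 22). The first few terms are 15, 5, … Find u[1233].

Listing terms: u[1] = 15, u[2] = 5, u[3] = 9, u[4] = 3, u[5] = 1, u[6] = 15.
Since u[6] = u[1] = 15, the sequence is periodic with period 5.
So u[1233] = u[1 + ((1233-1) mod 5)] = u[3] = 9.

9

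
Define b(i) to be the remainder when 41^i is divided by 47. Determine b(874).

1

Listing terms: b(1) = 41; b(2) = 36; b(3) = 19; b(4) = 27; b(5) = 26; b(6) = 32; b(7) = 43; b(8) = 24; b(9) = 44; b(10) = 18; b(11) = 33; b(12) = 37; b(13) = 13; b(14) = 16; b(15) = 45; b(16) = 12; b(17) = 22; b(18) = 9; b(19) = 40; b(20) = 42; b(21) = 30; b(22) = 8; b(23) = 46; b(24) = 6; b(25) = 11; b(26) = 28; b(27) = 20; b(28) = 21; b(29) = 15; b(30) = 4; b(31) = 23; b(32) = 3; b(33) = 29; b(34) = 14; b(35) = 10; b(36) = 34; b(37) = 31; b(38) = 2; b(39) = 35; b(40) = 25; b(41) = 38; b(42) = 7; b(43) = 5; b(44) = 17; b(45) = 39; b(46) = 1; b(47) = 41.
The sequence repeats with period 46.
(874 - 1) mod 46 = 45, so b(874) = b(46) = 1.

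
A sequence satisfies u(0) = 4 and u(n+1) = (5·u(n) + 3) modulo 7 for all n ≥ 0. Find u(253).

u(0) = 4, u(1) = 2, u(2) = 6, u(3) = 5, u(4) = 0, u(5) = 3, u(6) = 4.
The sequence repeats with period 6.
So u(253) = u(0 + ((253-0) mod 6)) = u(1) = 2.

2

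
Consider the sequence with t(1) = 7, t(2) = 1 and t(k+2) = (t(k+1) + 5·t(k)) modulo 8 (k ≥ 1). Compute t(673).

Listing terms: t(1) = 7, t(2) = 1, t(3) = 4, t(4) = 1, t(5) = 5, t(6) = 2, t(7) = 3, t(8) = 5, t(9) = 4, t(10) = 5, t(11) = 1, t(12) = 2, t(13) = 7, t(14) = 1.
The sequence repeats with period 12.
So t(673) = t(1 + ((673-1) mod 12)) = t(1) = 7.

7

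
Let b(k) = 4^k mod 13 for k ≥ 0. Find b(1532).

3

We have b(0) = 1, b(1) = 4, b(2) = 3, b(3) = 12, b(4) = 9, b(5) = 10, b(6) = 1.
Since b(6) = b(0) = 1, the sequence is periodic with period 6.
(1532 - 0) mod 6 = 2, so b(1532) = b(2) = 3.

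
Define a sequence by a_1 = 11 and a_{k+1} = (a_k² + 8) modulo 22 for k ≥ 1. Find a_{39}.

We have a_1 = 11,  a_2 = 19,  a_3 = 17,  a_4 = 11.
The sequence repeats with period 3.
(39 - 1) mod 3 = 2, so a_{39} = a_3 = 17.

17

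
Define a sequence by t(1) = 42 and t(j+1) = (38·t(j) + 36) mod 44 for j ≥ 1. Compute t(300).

t(1) = 42,  t(2) = 4,  t(3) = 12,  t(4) = 8,  t(5) = 32,  t(6) = 20,  t(7) = 4.
Since t(7) = t(2) = 4, the sequence is eventually periodic: after a pre-period of length 1 it cycles with period 5.
For j ≥ 2, t(j) depends only on (j - 2) mod 5. (300 - 2) mod 5 = 3, so t(300) = t(5) = 32.

32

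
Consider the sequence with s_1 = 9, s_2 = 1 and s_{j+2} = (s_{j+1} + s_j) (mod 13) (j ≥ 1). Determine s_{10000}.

s_1 = 9,  s_2 = 1,  s_3 = 10,  s_4 = 11,  s_5 = 8,  s_6 = 6,  s_7 = 1,  s_8 = 7,  s_9 = 8,  s_{10} = 2,  s_{11} = 10,  s_{12} = 12,  s_{13} = 9,  s_{14} = 8,  s_{15} = 4,  s_{16} = 12,  s_{17} = 3,  s_{18} = 2,  s_{19} = 5,  s_{20} = 7,  s_{21} = 12,  s_{22} = 6,  s_{23} = 5,  s_{24} = 11,  s_{25} = 3,  s_{26} = 1,  s_{27} = 4,  s_{28} = 5,  s_{29} = 9,  s_{30} = 1.
Since (s_{29}, s_{30}) = (s_1, s_2) = (9, 1) (two consecutive terms determine the rest), the sequence is periodic with period 28.
So s_{10000} = s_{1 + ((10000-1) mod 28)} = s_4 = 11.

11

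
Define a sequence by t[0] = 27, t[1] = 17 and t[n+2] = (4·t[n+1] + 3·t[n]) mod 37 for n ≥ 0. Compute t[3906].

27

We have t[0] = 27; t[1] = 17; t[2] = 1; t[3] = 18; t[4] = 1; t[5] = 21; t[6] = 13; t[7] = 4; t[8] = 18; t[9] = 10; t[10] = 20; t[11] = 36; t[12] = 19; t[13] = 36; t[14] = 16; t[15] = 24; t[16] = 33; t[17] = 19; t[18] = 27; t[19] = 17.
The sequence repeats with period 18.
(3906 - 0) mod 18 = 0, so t[3906] = t[0] = 27.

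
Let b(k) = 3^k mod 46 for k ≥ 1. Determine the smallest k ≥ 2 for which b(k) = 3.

12

b(1) = 3, b(2) = 9, b(3) = 27, b(4) = 35, b(5) = 13, b(6) = 39, b(7) = 25, b(8) = 29, b(9) = 41, b(10) = 31, b(11) = 1, b(12) = 3.
The sequence repeats with period 11.
The value 3 next appears (with k ≥ 2) at b(12).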